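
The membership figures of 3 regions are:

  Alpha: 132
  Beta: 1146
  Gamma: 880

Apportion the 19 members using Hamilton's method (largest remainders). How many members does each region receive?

Alpha: 1, Beta: 10, Gamma: 8

The standard divisor is 2158/19 ≈ 113.579.
Standard quotas: Alpha 1.162, Beta 10.090, Gamma 7.748.
Lower quotas: Alpha 1, Beta 10, Gamma 7 (sum 18, leaving 1 seat).
Remainders in descending order: Gamma 0.748, Alpha 0.162, Beta 0.090.
The surplus seat goes to Gamma.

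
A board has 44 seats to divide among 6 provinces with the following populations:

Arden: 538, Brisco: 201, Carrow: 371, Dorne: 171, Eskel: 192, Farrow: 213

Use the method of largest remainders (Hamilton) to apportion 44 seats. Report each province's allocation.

Arden=14, Brisco=5, Carrow=10, Dorne=4, Eskel=5, Farrow=6

Total 1686; standard divisor 1686/44 ≈ 38.318.
Standard quotas: Arden 14.040, Brisco 5.246, Carrow 9.682, Dorne 4.463, Eskel 5.011, Farrow 5.559.
Lower quotas: Arden 14, Brisco 5, Carrow 9, Dorne 4, Eskel 5, Farrow 5 (sum 42, leaving 2 seats).
Remainders in descending order: Carrow 0.682, Farrow 0.559, Dorne 0.463, Brisco 0.246, Arden 0.040, Eskel 0.011.
Largest remainders: Carrow, Farrow receive the extra seats.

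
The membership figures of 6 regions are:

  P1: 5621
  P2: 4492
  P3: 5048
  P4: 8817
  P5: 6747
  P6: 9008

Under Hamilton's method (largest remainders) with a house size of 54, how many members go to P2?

The standard divisor is 39733/54 ≈ 735.796.
Standard quotas: P1 7.6393, P2 6.1050, P3 6.8606, P4 11.9829, P5 9.1697, P6 12.2425.
Lower quotas: P1 7, P2 6, P3 6, P4 11, P5 9, P6 12 (sum 51, leaving 3 seats).
Remainders in descending order: P4 0.9829, P3 0.8606, P1 0.6393, P6 0.2425, P5 0.1697, P2 0.1050.
The surplus seats go to P4, P3, P1.
P2 receives 6.

6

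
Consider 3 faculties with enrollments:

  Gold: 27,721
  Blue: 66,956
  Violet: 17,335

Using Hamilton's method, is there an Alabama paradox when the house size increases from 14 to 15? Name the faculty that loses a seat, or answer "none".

none

At 14 seats: Gold 4, Blue 8, Violet 2.
At 15 seats: Gold 4, Blue 9, Violet 2.
No faculty's allocation decreased.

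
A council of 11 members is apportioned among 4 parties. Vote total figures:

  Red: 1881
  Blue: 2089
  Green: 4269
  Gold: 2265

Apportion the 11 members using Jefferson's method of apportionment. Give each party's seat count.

Red=2, Blue=2, Green=5, Gold=2

Standard divisor 10504/11 ≈ 954.909; standard quotas: Red 1.970, Blue 2.188, Green 4.471, Gold 2.372.
Rounding down gives 1, 2, 4, 2 = 9 seats, so the divisor must be adjusted.
With modified divisor 800: modified quotas Red 2.351, Blue 2.611, Green 5.336, Gold 2.831.
Rounding down: Red 2, Blue 2, Green 5, Gold 2 (total 11).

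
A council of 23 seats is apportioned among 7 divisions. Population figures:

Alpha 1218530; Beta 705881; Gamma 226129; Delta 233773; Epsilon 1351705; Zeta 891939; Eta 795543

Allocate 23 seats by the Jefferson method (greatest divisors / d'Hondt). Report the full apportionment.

Alpha: 5, Beta: 3, Gamma: 1, Delta: 1, Epsilon: 6, Zeta: 4, Eta: 3

Standard divisor 5423500/23 ≈ 235804.348; standard quotas: Alpha 5.168, Beta 2.994, Gamma 0.959, Delta 0.991, Epsilon 5.732, Zeta 3.783, Eta 3.374.
Rounding down gives 5, 2, 0, 0, 5, 3, 3 = 18 seats, so the divisor must be adjusted.
With modified divisor 213000: modified quotas Alpha 5.721, Beta 3.314, Gamma 1.062, Delta 1.098, Epsilon 6.346, Zeta 4.188, Eta 3.735.
Rounding down: Alpha 5, Beta 3, Gamma 1, Delta 1, Epsilon 6, Zeta 4, Eta 3 (total 23).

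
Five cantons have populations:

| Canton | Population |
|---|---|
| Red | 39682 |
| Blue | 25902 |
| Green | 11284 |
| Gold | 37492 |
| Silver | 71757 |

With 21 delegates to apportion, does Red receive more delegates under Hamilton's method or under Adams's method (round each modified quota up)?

Hamilton

Hamilton: Red 5, Blue 3, Green 1, Gold 4, Silver 8.
Adams: Red 4, Blue 3, Green 2, Gold 4, Silver 8.
Red gets 5 under Hamilton and 4 under Adams.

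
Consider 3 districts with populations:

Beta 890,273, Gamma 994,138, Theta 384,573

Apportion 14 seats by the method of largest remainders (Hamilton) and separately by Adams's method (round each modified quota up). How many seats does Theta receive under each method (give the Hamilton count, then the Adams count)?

2 and 3

Hamilton: Beta 6, Gamma 6, Theta 2.
Adams: Beta 5, Gamma 6, Theta 3.
Theta gets 2 under Hamilton and 3 under Adams.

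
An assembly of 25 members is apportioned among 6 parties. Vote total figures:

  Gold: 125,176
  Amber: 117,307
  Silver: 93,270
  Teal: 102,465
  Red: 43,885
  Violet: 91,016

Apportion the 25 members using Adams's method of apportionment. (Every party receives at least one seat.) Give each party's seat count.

Gold 5; Amber 5; Silver 4; Teal 5; Red 2; Violet 4

Standard divisor 573119/25 ≈ 22924.76; standard quotas: Gold 5.460, Amber 5.117, Silver 4.069, Teal 4.470, Red 1.914, Violet 3.970.
Rounding up gives 6, 6, 5, 5, 2, 4 = 28 seats, so the divisor must be adjusted.
With modified divisor 25300: modified quotas Gold 4.948, Amber 4.637, Silver 3.687, Teal 4.050, Red 1.735, Violet 3.597.
Rounding up: Gold 5, Amber 5, Silver 4, Teal 5, Red 2, Violet 4 (total 25).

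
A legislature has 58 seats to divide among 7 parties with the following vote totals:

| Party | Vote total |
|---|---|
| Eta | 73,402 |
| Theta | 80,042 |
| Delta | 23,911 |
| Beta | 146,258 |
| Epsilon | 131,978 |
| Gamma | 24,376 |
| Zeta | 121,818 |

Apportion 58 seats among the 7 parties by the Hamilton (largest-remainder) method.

Standard divisor: 601785 ÷ 58 ≈ 10375.603.
Standard quotas: Eta 7.0745, Theta 7.7144, Delta 2.3045, Beta 14.0963, Epsilon 12.7200, Gamma 2.3494, Zeta 11.7408.
Lower quotas: Eta 7, Theta 7, Delta 2, Beta 14, Epsilon 12, Gamma 2, Zeta 11 (sum 55, leaving 3 seats).
Remainders in descending order: Zeta 0.7408, Epsilon 0.7200, Theta 0.7144, Gamma 0.3494, Delta 0.3045, Beta 0.0963, Eta 0.0745.
The surplus seats go to Zeta, Epsilon, Theta.

Eta 7, Theta 8, Delta 2, Beta 14, Epsilon 13, Gamma 2, Zeta 12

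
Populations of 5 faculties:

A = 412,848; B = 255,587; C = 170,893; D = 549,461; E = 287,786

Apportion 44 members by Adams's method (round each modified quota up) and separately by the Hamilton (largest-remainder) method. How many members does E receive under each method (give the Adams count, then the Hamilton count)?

7 and 8

Adams: A 11, B 7, C 5, D 14, E 7.
Hamilton: A 11, B 7, C 4, D 14, E 8.
E gets 7 under Adams and 8 under Hamilton.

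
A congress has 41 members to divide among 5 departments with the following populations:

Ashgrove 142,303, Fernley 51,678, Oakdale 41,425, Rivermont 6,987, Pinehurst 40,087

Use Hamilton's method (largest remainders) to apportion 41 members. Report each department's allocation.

Ashgrove 21; Fernley 7; Oakdale 6; Rivermont 1; Pinehurst 6

Standard divisor: 282480 ÷ 41 ≈ 6889.756.
Standard quotas: Ashgrove 20.6543, Fernley 7.5007, Oakdale 6.0125, Rivermont 1.0141, Pinehurst 5.8183.
Lower quotas: Ashgrove 20, Fernley 7, Oakdale 6, Rivermont 1, Pinehurst 5 (sum 39, leaving 2 seats).
Remainders in descending order: Pinehurst 0.8183, Ashgrove 0.6543, Fernley 0.5007, Rivermont 0.0141, Oakdale 0.0125.
The surplus seats go to Pinehurst, Ashgrove.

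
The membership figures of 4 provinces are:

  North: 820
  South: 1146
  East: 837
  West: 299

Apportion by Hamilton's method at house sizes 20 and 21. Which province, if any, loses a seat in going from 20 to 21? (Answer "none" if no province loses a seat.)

At 20 seats: North 5, South 7, East 6, West 2.
At 21 seats: North 5, South 8, East 6, West 2.
No province's allocation decreased.

none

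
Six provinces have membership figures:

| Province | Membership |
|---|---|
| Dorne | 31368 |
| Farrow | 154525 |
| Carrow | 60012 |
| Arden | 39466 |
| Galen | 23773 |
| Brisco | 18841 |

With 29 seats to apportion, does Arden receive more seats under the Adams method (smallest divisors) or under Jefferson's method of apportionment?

Adams: Dorne 3, Farrow 13, Carrow 5, Arden 4, Galen 2, Brisco 2.
Jefferson: Dorne 3, Farrow 15, Carrow 5, Arden 3, Galen 2, Brisco 1.
Arden gets 4 under Adams and 3 under Jefferson.

Adams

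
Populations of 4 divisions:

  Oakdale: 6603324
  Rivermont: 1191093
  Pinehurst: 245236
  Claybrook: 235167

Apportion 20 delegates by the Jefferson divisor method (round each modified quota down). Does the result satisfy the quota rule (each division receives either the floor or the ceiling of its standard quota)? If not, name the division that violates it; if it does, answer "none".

Standard quotas: Oakdale 15.960, Rivermont 2.879, Pinehurst 0.593, Claybrook 0.568.
Jefferson allocation: Oakdale 17, Rivermont 3, Pinehurst 0, Claybrook 0.
Oakdale has quota 15.960 (lower 15, upper 16) but receives 17 — outside the quota interval.

Oakdale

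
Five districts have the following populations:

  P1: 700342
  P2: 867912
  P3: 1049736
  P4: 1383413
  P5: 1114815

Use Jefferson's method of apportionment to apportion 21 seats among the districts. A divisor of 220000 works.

With modified divisor 220000: modified quotas P1 3.183, P2 3.945, P3 4.772, P4 6.288, P5 5.067.
Rounding down: P1 3, P2 3, P3 4, P4 6, P5 5 (total 21).

P1 3, P2 3, P3 4, P4 6, P5 5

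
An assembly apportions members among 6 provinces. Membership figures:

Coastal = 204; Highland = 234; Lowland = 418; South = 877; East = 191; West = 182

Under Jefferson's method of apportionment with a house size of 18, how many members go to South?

Standard divisor 2106/18 ≈ 117; standard quotas: Coastal 1.744, Highland 2.000, Lowland 3.573, South 7.496, East 1.632, West 1.556.
Rounding down gives 1, 2, 3, 7, 1, 1 = 15 seats, so the divisor must be adjusted.
With modified divisor 100: modified quotas Coastal 2.040, Highland 2.340, Lowland 4.180, South 8.770, East 1.910, West 1.820.
Rounding down: Coastal 2, Highland 2, Lowland 4, South 8, East 1, West 1 (total 18).
South receives 8.

8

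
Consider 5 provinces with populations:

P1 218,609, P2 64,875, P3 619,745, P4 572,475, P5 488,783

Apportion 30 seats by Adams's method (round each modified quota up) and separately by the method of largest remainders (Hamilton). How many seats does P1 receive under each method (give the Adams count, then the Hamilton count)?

Adams: P1 4, P2 1, P3 9, P4 9, P5 7.
Hamilton: P1 3, P2 1, P3 9, P4 9, P5 8.
P1 gets 4 under Adams and 3 under Hamilton.

4 and 3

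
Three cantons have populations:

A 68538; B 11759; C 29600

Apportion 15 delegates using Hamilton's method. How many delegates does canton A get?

9

Total 109897; standard divisor 109897/15 ≈ 7326.467.
Standard quotas: A 9.3549, B 1.6050, C 4.0401.
Lower quotas: A 9, B 1, C 4 (sum 14, leaving 1 seat).
Remainders in descending order: B 0.6050, A 0.3549, C 0.0401.
Largest remainder: B receives the extra seat.
A receives 9.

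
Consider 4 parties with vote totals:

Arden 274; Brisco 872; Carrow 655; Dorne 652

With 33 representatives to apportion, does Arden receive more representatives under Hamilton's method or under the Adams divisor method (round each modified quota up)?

Adams

Hamilton: Arden 3, Brisco 12, Carrow 9, Dorne 9.
Adams: Arden 4, Brisco 11, Carrow 9, Dorne 9.
Arden gets 3 under Hamilton and 4 under Adams.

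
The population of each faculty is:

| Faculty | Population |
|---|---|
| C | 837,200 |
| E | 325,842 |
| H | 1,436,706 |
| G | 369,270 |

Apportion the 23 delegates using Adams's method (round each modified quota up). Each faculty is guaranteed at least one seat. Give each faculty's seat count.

C 6, E 3, H 11, G 3

Standard divisor 2969018/23 ≈ 129087.739; standard quotas: C 6.486, E 2.524, H 11.130, G 2.861.
Rounding up gives 7, 3, 12, 3 = 25 seats, so the divisor must be adjusted.
With modified divisor 141600: modified quotas C 5.912, E 2.301, H 10.146, G 2.608.
Rounding up: C 6, E 3, H 11, G 3 (total 23).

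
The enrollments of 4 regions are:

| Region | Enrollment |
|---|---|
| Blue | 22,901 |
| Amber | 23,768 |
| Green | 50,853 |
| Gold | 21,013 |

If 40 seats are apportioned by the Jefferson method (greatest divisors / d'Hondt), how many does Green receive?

Standard divisor 118535/40 ≈ 2963.375; standard quotas: Blue 7.728, Amber 8.021, Green 17.161, Gold 7.091.
Rounding down gives 7, 8, 17, 7 = 39 seats, so the divisor must be adjusted.
With modified divisor 2840: modified quotas Blue 8.064, Amber 8.369, Green 17.906, Gold 7.399.
Rounding down: Blue 8, Amber 8, Green 17, Gold 7 (total 40).
Green receives 17.

17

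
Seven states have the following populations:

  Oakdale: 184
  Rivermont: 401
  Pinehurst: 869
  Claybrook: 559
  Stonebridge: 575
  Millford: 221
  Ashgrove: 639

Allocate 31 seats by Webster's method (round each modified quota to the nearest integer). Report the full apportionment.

Oakdale: 2; Rivermont: 3; Pinehurst: 8; Claybrook: 5; Stonebridge: 5; Millford: 2; Ashgrove: 6

Standard divisor 3448/31 ≈ 111.226; standard quotas: Oakdale 1.654, Rivermont 3.605, Pinehurst 7.813, Claybrook 5.026, Stonebridge 5.170, Millford 1.987, Ashgrove 5.745.
Rounding to the nearest integer gives 2, 4, 8, 5, 5, 2, 6 = 32 seats, so the divisor must be adjusted.
With modified divisor 115.48: modified quotas Oakdale 1.593, Rivermont 3.472, Pinehurst 7.525, Claybrook 4.841, Stonebridge 4.979, Millford 1.914, Ashgrove 5.533.
Rounding to the nearest integer: Oakdale 2, Rivermont 3, Pinehurst 8, Claybrook 5, Stonebridge 5, Millford 2, Ashgrove 6 (total 31).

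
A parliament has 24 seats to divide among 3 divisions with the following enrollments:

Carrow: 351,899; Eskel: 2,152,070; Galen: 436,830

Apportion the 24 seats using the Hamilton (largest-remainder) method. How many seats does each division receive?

Standard divisor: 2940799 ÷ 24 ≈ 122533.292.
Standard quotas: Carrow 2.8719, Eskel 17.5631, Galen 3.5650.
Lower quotas: Carrow 2, Eskel 17, Galen 3 (sum 22, leaving 2 seats).
Remainders in descending order: Carrow 0.8719, Galen 0.5650, Eskel 0.5631.
Largest remainders: Carrow, Galen receive the extra seats.

Carrow: 3, Eskel: 17, Galen: 4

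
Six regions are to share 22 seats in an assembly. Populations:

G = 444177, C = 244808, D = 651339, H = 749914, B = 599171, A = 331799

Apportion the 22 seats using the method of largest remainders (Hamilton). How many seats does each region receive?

G=3; C=2; D=5; H=6; B=4; A=2

The standard divisor is 3021208/22 ≈ 137327.636.
Standard quotas: G 3.2344, C 1.7827, D 4.7430, H 5.4608, B 4.3631, A 2.4161.
Lower quotas: G 3, C 1, D 4, H 5, B 4, A 2 (sum 19, leaving 3 seats).
Remainders in descending order: C 0.7827, D 0.7430, H 0.4608, A 0.4161, B 0.3631, G 0.2344.
Largest remainders: C, D, H receive the extra seats.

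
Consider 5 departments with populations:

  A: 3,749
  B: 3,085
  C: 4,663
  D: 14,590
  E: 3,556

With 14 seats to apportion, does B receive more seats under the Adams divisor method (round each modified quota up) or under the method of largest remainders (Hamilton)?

Adams

Adams: A 2, B 2, C 2, D 6, E 2.
Hamilton: A 2, B 1, C 2, D 7, E 2.
B gets 2 under Adams and 1 under Hamilton.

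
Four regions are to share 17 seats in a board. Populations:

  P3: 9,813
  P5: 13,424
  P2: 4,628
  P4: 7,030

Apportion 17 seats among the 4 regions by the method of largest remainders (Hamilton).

P3=5, P5=7, P2=2, P4=3

Total 34895; standard divisor 34895/17 ≈ 2052.647.
Standard quotas: P3 4.7807, P5 6.5398, P2 2.2546, P4 3.4248.
Lower quotas: P3 4, P5 6, P2 2, P4 3 (sum 15, leaving 2 seats).
Remainders in descending order: P3 0.7807, P5 0.5398, P4 0.4248, P2 0.2546.
The surplus seats go to P3, P5.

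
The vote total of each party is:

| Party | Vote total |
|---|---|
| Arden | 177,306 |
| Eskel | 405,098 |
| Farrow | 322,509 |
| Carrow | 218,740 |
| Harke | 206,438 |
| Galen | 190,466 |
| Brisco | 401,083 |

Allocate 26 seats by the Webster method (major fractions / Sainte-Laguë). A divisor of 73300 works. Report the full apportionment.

Arden 2; Eskel 6; Farrow 4; Carrow 3; Harke 3; Galen 3; Brisco 5

With modified divisor 73300: modified quotas Arden 2.419, Eskel 5.527, Farrow 4.400, Carrow 2.984, Harke 2.816, Galen 2.598, Brisco 5.472.
Rounding to the nearest integer: Arden 2, Eskel 6, Farrow 4, Carrow 3, Harke 3, Galen 3, Brisco 5 (total 26).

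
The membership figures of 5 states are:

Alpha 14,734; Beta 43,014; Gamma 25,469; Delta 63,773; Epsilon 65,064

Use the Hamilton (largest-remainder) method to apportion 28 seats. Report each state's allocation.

Alpha 2; Beta 6; Gamma 3; Delta 8; Epsilon 9

Total 212054; standard divisor 212054/28 ≈ 7573.357.
Standard quotas: Alpha 1.9455, Beta 5.6796, Gamma 3.3630, Delta 8.4207, Epsilon 8.5912.
Lower quotas: Alpha 1, Beta 5, Gamma 3, Delta 8, Epsilon 8 (sum 25, leaving 3 seats).
Remainders in descending order: Alpha 0.9455, Beta 0.6796, Epsilon 0.5912, Delta 0.4207, Gamma 0.3630.
The surplus seats go to Alpha, Beta, Epsilon.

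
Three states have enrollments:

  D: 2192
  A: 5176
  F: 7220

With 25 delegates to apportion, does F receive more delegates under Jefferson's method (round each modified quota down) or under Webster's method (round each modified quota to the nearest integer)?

Jefferson

Jefferson: D 3, A 9, F 13.
Webster: D 4, A 9, F 12.
F gets 13 under Jefferson and 12 under Webster.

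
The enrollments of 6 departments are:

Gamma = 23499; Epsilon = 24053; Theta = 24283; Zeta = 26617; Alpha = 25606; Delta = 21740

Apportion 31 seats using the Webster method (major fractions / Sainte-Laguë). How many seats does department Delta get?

Standard divisor 145798/31 ≈ 4703.161; standard quotas: Gamma 4.996, Epsilon 5.114, Theta 5.163, Zeta 5.659, Alpha 5.444, Delta 4.622.
Rounding to the nearest integer gives Gamma 5, Epsilon 5, Theta 5, Zeta 6, Alpha 5, Delta 5 — total 31, matching the house size, so no adjustment is needed.
Delta receives 5.

5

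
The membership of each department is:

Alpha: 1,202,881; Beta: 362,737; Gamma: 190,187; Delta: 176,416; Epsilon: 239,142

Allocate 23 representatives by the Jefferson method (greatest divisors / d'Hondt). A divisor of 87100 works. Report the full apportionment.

With modified divisor 87100: modified quotas Alpha 13.810, Beta 4.165, Gamma 2.184, Delta 2.025, Epsilon 2.746.
Rounding down: Alpha 13, Beta 4, Gamma 2, Delta 2, Epsilon 2 (total 23).

Alpha 13; Beta 4; Gamma 2; Delta 2; Epsilon 2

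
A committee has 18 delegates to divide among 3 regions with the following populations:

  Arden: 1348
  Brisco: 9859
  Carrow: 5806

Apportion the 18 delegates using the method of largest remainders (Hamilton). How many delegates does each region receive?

The standard divisor is 17013/18 ≈ 945.167.
Standard quotas: Arden 1.4262, Brisco 10.4310, Carrow 6.1428.
Lower quotas: Arden 1, Brisco 10, Carrow 6 (sum 17, leaving 1 seat).
Remainders in descending order: Brisco 0.4310, Arden 0.4262, Carrow 0.1428.
The surplus seat goes to Brisco.

Arden 1, Brisco 11, Carrow 6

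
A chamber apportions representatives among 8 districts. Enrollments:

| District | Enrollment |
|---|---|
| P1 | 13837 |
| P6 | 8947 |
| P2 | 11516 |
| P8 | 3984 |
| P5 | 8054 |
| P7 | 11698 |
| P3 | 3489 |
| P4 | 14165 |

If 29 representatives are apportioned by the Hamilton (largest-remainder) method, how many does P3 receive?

1

Standard divisor: 75690 ÷ 29 = 2610.
Standard quotas: P1 5.3015, P6 3.4280, P2 4.4123, P8 1.5264, P5 3.0858, P7 4.4820, P3 1.3368, P4 5.4272.
Lower quotas: P1 5, P6 3, P2 4, P8 1, P5 3, P7 4, P3 1, P4 5 (sum 26, leaving 3 seats).
Remainders in descending order: P8 0.5264, P7 0.4820, P6 0.4280, P4 0.4272, P2 0.4123, P3 0.3368, P1 0.3015, P5 0.0858.
The surplus seats go to P8, P7, P6.
P3 receives 1.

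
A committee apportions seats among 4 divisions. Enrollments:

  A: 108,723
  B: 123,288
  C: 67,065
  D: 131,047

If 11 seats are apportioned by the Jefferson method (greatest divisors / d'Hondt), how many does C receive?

2

Standard divisor 430123/11 ≈ 39102.091; standard quotas: A 2.780, B 3.153, C 1.715, D 3.351.
Rounding down gives 2, 3, 1, 3 = 9 seats, so the divisor must be adjusted.
With modified divisor 33100: modified quotas A 3.285, B 3.725, C 2.026, D 3.959.
Rounding down: A 3, B 3, C 2, D 3 (total 11).
C receives 2.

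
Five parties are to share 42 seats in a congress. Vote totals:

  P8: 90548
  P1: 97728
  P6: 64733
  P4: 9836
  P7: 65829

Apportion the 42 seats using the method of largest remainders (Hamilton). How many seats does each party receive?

P8=12, P1=13, P6=8, P4=1, P7=8

Standard divisor: 328674 ÷ 42 ≈ 7825.571.
Standard quotas: P8 11.5708, P1 12.4883, P6 8.2720, P4 1.2569, P7 8.4120.
Lower quotas: P8 11, P1 12, P6 8, P4 1, P7 8 (sum 40, leaving 2 seats).
Remainders in descending order: P8 0.5708, P1 0.4883, P7 0.4120, P6 0.2720, P4 0.2569.
Largest remainders: P8, P1 receive the extra seats.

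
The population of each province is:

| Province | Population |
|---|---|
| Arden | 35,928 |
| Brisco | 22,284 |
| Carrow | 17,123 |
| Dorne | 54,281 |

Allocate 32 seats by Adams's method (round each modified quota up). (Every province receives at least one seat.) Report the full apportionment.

Standard divisor 129616/32 ≈ 4050.5; standard quotas: Arden 8.870, Brisco 5.502, Carrow 4.227, Dorne 13.401.
Rounding up gives 9, 6, 5, 14 = 34 seats, so the divisor must be adjusted.
With modified divisor 4400: modified quotas Arden 8.165, Brisco 5.065, Carrow 3.892, Dorne 12.337.
Rounding up: Arden 9, Brisco 6, Carrow 4, Dorne 13 (total 32).

Arden 9, Brisco 6, Carrow 4, Dorne 13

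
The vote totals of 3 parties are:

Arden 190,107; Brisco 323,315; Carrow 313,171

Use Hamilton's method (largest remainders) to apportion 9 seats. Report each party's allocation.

Arden: 2, Brisco: 4, Carrow: 3

Standard divisor: 826593 ÷ 9 ≈ 91843.667.
Standard quotas: Arden 2.0699, Brisco 3.5203, Carrow 3.4098.
Lower quotas: Arden 2, Brisco 3, Carrow 3 (sum 8, leaving 1 seat).
Remainders in descending order: Brisco 0.5203, Carrow 0.4098, Arden 0.0699.
Largest remainder: Brisco receives the extra seat.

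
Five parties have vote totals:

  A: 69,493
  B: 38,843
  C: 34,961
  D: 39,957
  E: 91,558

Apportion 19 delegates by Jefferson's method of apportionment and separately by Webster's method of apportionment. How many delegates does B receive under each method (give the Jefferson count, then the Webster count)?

Jefferson: A 5, B 2, C 2, D 3, E 7.
Webster: A 5, B 3, C 2, D 3, E 6.
B gets 2 under Jefferson and 3 under Webster.

2 and 3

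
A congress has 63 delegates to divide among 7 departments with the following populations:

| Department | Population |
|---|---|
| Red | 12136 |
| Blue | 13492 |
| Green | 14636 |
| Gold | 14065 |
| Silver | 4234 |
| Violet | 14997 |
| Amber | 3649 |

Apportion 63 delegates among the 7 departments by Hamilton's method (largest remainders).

Red=10, Blue=11, Green=12, Gold=12, Silver=3, Violet=12, Amber=3

The standard divisor is 77209/63 ≈ 1225.54.
Standard quotas: Red 9.9026, Blue 11.0090, Green 11.9425, Gold 11.4766, Silver 3.4548, Violet 12.2371, Amber 2.9775.
Lower quotas: Red 9, Blue 11, Green 11, Gold 11, Silver 3, Violet 12, Amber 2 (sum 59, leaving 4 seats).
Remainders in descending order: Amber 0.9775, Green 0.9425, Red 0.9026, Gold 0.4766, Silver 0.4548, Violet 0.2371, Blue 0.0090.
The surplus seats go to Amber, Green, Red, Gold.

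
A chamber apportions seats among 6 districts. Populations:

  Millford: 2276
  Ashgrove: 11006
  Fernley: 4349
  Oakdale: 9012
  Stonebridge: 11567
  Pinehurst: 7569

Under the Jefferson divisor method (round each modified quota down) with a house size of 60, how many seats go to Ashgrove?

Standard divisor 45779/60 ≈ 762.983; standard quotas: Millford 2.983, Ashgrove 14.425, Fernley 5.700, Oakdale 11.812, Stonebridge 15.160, Pinehurst 9.920.
Rounding down gives 2, 14, 5, 11, 15, 9 = 56 seats, so the divisor must be adjusted.
With modified divisor 730: modified quotas Millford 3.118, Ashgrove 15.077, Fernley 5.958, Oakdale 12.345, Stonebridge 15.845, Pinehurst 10.368.
Rounding down: Millford 3, Ashgrove 15, Fernley 5, Oakdale 12, Stonebridge 15, Pinehurst 10 (total 60).
Ashgrove receives 15.

15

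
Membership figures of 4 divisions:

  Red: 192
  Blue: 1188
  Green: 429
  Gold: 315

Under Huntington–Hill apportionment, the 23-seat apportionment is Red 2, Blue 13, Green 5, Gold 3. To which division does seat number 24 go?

Gold

Priority for the next seat is population ÷ (√(s·(s+1))).
Priorities: Red 78.384, Blue 88.060, Green 78.324, Gold 90.933.
Highest priority: Gold.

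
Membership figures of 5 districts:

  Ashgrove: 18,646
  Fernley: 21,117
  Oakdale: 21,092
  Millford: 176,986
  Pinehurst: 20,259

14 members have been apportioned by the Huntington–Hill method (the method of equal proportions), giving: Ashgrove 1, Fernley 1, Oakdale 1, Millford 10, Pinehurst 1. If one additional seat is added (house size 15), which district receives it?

Millford

Priority for the next seat is population ÷ (√(s·(s+1))).
Priorities: Ashgrove 13184.713, Fernley 14931.974, Oakdale 14914.296, Millford 16874.953, Pinehurst 14325.276.
Highest priority: Millford.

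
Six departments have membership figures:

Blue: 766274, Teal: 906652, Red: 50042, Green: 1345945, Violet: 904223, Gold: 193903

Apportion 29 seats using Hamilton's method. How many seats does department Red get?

0

Standard divisor: 4167039 ÷ 29 = 143691.
Standard quotas: Blue 5.3328, Teal 6.3097, Red 0.3483, Green 9.3669, Violet 6.2928, Gold 1.3494.
Lower quotas: Blue 5, Teal 6, Red 0, Green 9, Violet 6, Gold 1 (sum 27, leaving 2 seats).
Remainders in descending order: Green 0.3669, Gold 0.3494, Red 0.3483, Blue 0.3328, Teal 0.3097, Violet 0.2928.
The surplus seats go to Green, Gold.
Red receives 0.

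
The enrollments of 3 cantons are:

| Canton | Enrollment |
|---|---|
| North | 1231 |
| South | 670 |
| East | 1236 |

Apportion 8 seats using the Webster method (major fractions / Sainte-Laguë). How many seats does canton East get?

Standard divisor 3137/8 ≈ 392.125; standard quotas: North 3.139, South 1.709, East 3.152.
Rounding to the nearest integer gives North 3, South 2, East 3 — total 8, matching the house size, so no adjustment is needed.
East receives 3.

3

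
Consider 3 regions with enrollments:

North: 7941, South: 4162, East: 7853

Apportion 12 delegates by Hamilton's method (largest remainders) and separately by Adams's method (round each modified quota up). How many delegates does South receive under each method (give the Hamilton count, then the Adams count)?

Hamilton: North 5, South 2, East 5.
Adams: North 5, South 3, East 4.
South gets 2 under Hamilton and 3 under Adams.

2 and 3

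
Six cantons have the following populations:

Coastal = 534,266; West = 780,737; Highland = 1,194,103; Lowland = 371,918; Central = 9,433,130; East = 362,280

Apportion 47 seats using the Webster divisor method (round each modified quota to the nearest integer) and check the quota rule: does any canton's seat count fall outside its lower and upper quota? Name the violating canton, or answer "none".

Standard quotas: Coastal 1.981, West 2.895, Highland 4.427, Lowland 1.379, Central 34.975, East 1.343.
Webster allocation: Coastal 2, West 3, Highland 4, Lowland 1, Central 36, East 1.
Central has quota 34.975 (lower 34, upper 35) but receives 36 — outside the quota interval.

Central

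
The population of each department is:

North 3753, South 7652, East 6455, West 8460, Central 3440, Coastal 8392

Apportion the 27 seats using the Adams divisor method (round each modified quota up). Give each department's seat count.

Standard divisor 38152/27 ≈ 1413.037; standard quotas: North 2.656, South 5.415, East 4.568, West 5.987, Central 2.434, Coastal 5.939.
Rounding up gives 3, 6, 5, 6, 3, 6 = 29 seats, so the divisor must be adjusted.
With modified divisor 1650: modified quotas North 2.275, South 4.638, East 3.912, West 5.127, Central 2.085, Coastal 5.086.
Rounding up: North 3, South 5, East 4, West 6, Central 3, Coastal 6 (total 27).

North 3; South 5; East 4; West 6; Central 3; Coastal 6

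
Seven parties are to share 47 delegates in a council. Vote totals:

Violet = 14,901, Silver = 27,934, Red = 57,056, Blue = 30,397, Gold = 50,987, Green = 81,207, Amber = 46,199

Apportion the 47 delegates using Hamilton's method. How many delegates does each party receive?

Violet 2; Silver 4; Red 9; Blue 5; Gold 8; Green 12; Amber 7

The standard divisor is 308681/47 ≈ 6567.681.
Standard quotas: Violet 2.2688, Silver 4.2533, Red 8.6874, Blue 4.6283, Gold 7.7633, Green 12.3646, Amber 7.0343.
Lower quotas: Violet 2, Silver 4, Red 8, Blue 4, Gold 7, Green 12, Amber 7 (sum 44, leaving 3 seats).
Remainders in descending order: Gold 0.7633, Red 0.6874, Blue 0.6283, Green 0.3646, Violet 0.2688, Silver 0.2533, Amber 0.0343.
The surplus seats go to Gold, Red, Blue.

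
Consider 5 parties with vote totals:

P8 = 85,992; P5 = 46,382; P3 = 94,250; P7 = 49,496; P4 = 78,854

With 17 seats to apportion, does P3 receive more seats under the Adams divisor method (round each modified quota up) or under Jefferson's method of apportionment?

Adams: P8 4, P5 2, P3 4, P7 3, P4 4.
Jefferson: P8 4, P5 2, P3 5, P7 2, P4 4.
P3 gets 4 under Adams and 5 under Jefferson.

Jefferson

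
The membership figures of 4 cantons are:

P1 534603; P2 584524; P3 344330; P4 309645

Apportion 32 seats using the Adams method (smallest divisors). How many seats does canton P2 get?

10

Standard divisor 1773102/32 ≈ 55409.438; standard quotas: P1 9.648, P2 10.549, P3 6.214, P4 5.588.
Rounding up gives 10, 11, 7, 6 = 34 seats, so the divisor must be adjusted.
With modified divisor 58900: modified quotas P1 9.076, P2 9.924, P3 5.846, P4 5.257.
Rounding up: P1 10, P2 10, P3 6, P4 6 (total 32).
P2 receives 10.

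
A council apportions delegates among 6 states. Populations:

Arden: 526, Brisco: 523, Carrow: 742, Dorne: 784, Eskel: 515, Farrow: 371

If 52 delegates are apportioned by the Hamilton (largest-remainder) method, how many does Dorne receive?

The standard divisor is 3461/52 ≈ 66.558.
Standard quotas: Arden 7.903, Brisco 7.858, Carrow 11.148, Dorne 11.779, Eskel 7.738, Farrow 5.574.
Lower quotas: Arden 7, Brisco 7, Carrow 11, Dorne 11, Eskel 7, Farrow 5 (sum 48, leaving 4 seats).
Remainders in descending order: Arden 0.903, Brisco 0.858, Dorne 0.779, Eskel 0.738, Farrow 0.574, Carrow 0.148.
The surplus seats go to Arden, Brisco, Dorne, Eskel.
Dorne receives 12.

12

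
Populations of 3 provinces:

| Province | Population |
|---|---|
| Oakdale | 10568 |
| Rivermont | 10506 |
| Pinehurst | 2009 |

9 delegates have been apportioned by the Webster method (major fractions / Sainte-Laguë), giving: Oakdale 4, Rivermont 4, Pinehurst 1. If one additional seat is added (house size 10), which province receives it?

Oakdale

Priority for the next seat is population ÷ (current seats + 0.5).
Priorities: Oakdale 2348.444, Rivermont 2334.667, Pinehurst 1339.333.
Highest priority: Oakdale.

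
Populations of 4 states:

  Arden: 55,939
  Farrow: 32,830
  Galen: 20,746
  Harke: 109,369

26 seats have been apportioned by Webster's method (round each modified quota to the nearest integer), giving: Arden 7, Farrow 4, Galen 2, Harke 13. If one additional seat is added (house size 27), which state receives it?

Priority for the next seat is population ÷ (current seats + 0.5).
Priorities: Arden 7458.533, Farrow 7295.556, Galen 8298.400, Harke 8101.407.
Highest priority: Galen.

Galen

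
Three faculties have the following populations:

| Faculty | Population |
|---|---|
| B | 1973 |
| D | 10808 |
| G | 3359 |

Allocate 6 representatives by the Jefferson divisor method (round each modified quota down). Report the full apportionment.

Standard divisor 16140/6 ≈ 2690; standard quotas: B 0.733, D 4.018, G 1.249.
Rounding down gives 0, 4, 1 = 5 seats, so the divisor must be adjusted.
With modified divisor 2100: modified quotas B 0.940, D 5.147, G 1.600.
Rounding down: B 0, D 5, G 1 (total 6).

B=0; D=5; G=1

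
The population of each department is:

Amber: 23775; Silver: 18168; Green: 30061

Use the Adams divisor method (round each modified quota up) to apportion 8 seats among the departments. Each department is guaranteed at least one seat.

Standard divisor 72004/8 ≈ 9000.5; standard quotas: Amber 2.642, Silver 2.019, Green 3.340.
Rounding up gives 3, 3, 4 = 10 seats, so the divisor must be adjusted.
With modified divisor 11000: modified quotas Amber 2.161, Silver 1.652, Green 2.733.
Rounding up: Amber 3, Silver 2, Green 3 (total 8).

Amber=3; Silver=2; Green=3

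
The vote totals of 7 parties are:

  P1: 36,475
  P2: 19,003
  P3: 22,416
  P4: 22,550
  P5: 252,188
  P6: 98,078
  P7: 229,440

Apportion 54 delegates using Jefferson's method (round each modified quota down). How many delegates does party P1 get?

Standard divisor 680150/54 ≈ 12595.37; standard quotas: P1 2.896, P2 1.509, P3 1.780, P4 1.790, P5 20.022, P6 7.787, P7 18.216.
Rounding down gives 2, 1, 1, 1, 20, 7, 18 = 50 seats, so the divisor must be adjusted.
With modified divisor 11700: modified quotas P1 3.118, P2 1.624, P3 1.916, P4 1.927, P5 21.555, P6 8.383, P7 19.610.
Rounding down: P1 3, P2 1, P3 1, P4 1, P5 21, P6 8, P7 19 (total 54).
P1 receives 3.

3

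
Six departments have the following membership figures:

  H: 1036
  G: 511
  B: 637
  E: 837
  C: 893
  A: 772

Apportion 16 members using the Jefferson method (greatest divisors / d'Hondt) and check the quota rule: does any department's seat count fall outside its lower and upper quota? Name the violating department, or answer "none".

Standard quotas: H 3.537, G 1.745, B 2.175, E 2.858, C 3.049, A 2.636.
Jefferson allocation: H 4, G 1, B 2, E 3, C 3, A 3.
Every allocation lies between the lower and upper quota.

none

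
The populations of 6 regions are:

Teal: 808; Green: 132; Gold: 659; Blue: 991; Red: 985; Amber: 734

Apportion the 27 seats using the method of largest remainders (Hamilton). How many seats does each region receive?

Teal 5, Green 1, Gold 4, Blue 6, Red 6, Amber 5

Standard divisor: 4309 ÷ 27 ≈ 159.593.
Standard quotas: Teal 5.063, Green 0.827, Gold 4.129, Blue 6.210, Red 6.172, Amber 4.599.
Lower quotas: Teal 5, Green 0, Gold 4, Blue 6, Red 6, Amber 4 (sum 25, leaving 2 seats).
Remainders in descending order: Green 0.827, Amber 0.599, Blue 0.210, Red 0.172, Gold 0.129, Teal 0.063.
Largest remainders: Green, Amber receive the extra seats.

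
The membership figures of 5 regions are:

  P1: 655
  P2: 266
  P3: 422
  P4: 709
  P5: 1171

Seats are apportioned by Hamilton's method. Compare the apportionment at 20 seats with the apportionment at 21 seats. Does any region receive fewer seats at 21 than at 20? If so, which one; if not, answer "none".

none

At 20 seats: P1 4, P2 2, P3 3, P4 4, P5 7.
At 21 seats: P1 4, P2 2, P3 3, P4 4, P5 8.
No region's allocation decreased.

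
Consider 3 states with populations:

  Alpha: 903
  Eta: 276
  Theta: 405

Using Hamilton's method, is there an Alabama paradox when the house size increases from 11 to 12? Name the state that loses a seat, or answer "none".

At 11 seats: Alpha 6, Eta 2, Theta 3.
At 12 seats: Alpha 7, Eta 2, Theta 3.
No state's allocation decreased.

none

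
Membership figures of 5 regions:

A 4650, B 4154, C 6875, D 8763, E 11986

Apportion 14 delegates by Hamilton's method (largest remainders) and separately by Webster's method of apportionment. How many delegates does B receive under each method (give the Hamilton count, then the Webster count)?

Hamilton: A 2, B 1, C 3, D 3, E 5.
Webster: A 2, B 2, C 3, D 3, E 4.
B gets 1 under Hamilton and 2 under Webster.

1 and 2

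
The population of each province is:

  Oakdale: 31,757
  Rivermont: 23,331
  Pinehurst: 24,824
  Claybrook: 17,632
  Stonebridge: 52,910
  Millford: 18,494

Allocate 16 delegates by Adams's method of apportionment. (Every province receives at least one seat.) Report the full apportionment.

Standard divisor 168948/16 ≈ 10559.25; standard quotas: Oakdale 3.008, Rivermont 2.210, Pinehurst 2.351, Claybrook 1.670, Stonebridge 5.011, Millford 1.751.
Rounding up gives 4, 3, 3, 2, 6, 2 = 20 seats, so the divisor must be adjusted.
With modified divisor 12800: modified quotas Oakdale 2.481, Rivermont 1.823, Pinehurst 1.939, Claybrook 1.377, Stonebridge 4.134, Millford 1.445.
Rounding up: Oakdale 3, Rivermont 2, Pinehurst 2, Claybrook 2, Stonebridge 5, Millford 2 (total 16).

Oakdale 3; Rivermont 2; Pinehurst 2; Claybrook 2; Stonebridge 5; Millford 2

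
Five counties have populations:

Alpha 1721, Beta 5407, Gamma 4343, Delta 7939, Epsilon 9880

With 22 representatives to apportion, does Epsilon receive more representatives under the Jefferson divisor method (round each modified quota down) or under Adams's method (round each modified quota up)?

Jefferson

Jefferson: Alpha 1, Beta 4, Gamma 3, Delta 6, Epsilon 8.
Adams: Alpha 2, Beta 4, Gamma 3, Delta 6, Epsilon 7.
Epsilon gets 8 under Jefferson and 7 under Adams.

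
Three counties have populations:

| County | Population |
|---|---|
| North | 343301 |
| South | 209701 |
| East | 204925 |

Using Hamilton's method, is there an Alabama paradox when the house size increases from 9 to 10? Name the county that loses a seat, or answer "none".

none

At 9 seats: North 4, South 3, East 2.
At 10 seats: North 4, South 3, East 3.
No county's allocation decreased.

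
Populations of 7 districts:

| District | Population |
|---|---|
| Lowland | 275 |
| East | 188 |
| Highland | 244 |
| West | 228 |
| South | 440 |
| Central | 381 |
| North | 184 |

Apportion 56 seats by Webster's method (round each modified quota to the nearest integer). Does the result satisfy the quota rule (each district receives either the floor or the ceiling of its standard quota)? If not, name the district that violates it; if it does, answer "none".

none

Standard quotas: Lowland 7.938, East 5.427, Highland 7.043, West 6.581, South 12.701, Central 10.998, North 5.311.
Webster allocation: Lowland 8, East 5, Highland 7, West 7, South 13, Central 11, North 5.
Every allocation lies between the lower and upper quota.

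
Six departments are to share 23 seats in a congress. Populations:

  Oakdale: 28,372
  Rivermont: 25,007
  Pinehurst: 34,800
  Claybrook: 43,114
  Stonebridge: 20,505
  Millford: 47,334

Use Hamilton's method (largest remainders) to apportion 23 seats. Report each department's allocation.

Oakdale=3, Rivermont=3, Pinehurst=4, Claybrook=5, Stonebridge=2, Millford=6

The standard divisor is 199132/23 ≈ 8657.913.
Standard quotas: Oakdale 3.2770, Rivermont 2.8883, Pinehurst 4.0194, Claybrook 4.9797, Stonebridge 2.3684, Millford 5.4671.
Lower quotas: Oakdale 3, Rivermont 2, Pinehurst 4, Claybrook 4, Stonebridge 2, Millford 5 (sum 20, leaving 3 seats).
Remainders in descending order: Claybrook 0.9797, Rivermont 0.8883, Millford 0.4671, Stonebridge 0.3684, Oakdale 0.2770, Pinehurst 0.0194.
Largest remainders: Claybrook, Rivermont, Millford receive the extra seats.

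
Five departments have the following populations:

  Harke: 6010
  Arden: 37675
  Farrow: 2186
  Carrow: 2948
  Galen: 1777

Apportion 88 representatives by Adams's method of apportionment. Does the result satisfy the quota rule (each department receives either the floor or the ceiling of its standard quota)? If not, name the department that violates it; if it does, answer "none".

Standard quotas: Harke 10.453, Arden 65.527, Farrow 3.802, Carrow 5.127, Galen 3.091.
Adams allocation: Harke 11, Arden 64, Farrow 4, Carrow 5, Galen 4.
Arden has quota 65.527 (lower 65, upper 66) but receives 64 — outside the quota interval.

Arden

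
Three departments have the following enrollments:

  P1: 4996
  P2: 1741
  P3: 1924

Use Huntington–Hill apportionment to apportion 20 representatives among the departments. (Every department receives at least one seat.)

With divisor 433: modified quotas P1 11.538, P2 4.021, P3 4.443.
Geometric-mean thresholds: P1 √(11·12)=11.489, P2 √(4·5)=4.472, P3 √(4·5)=4.472.
Each quota rounded against its threshold gives P1 12, P2 4, P3 4 (total 20).

P1 12, P2 4, P3 4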